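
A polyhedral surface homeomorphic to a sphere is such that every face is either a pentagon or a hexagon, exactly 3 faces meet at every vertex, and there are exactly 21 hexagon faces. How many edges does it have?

Let x be the number of pentagons; then F = 21 + x.
Edge–face incidences: 2E = 6·21 + 5·x = 126 + 5x.
Every vertex has degree 3, so 3V = 2E.
Euler: V − E + F = 2 ⇒ (2E)/3 − E + (21 + x) = 2.
Multiply by 6: 2·(2E) − 3·(2E) + 6·(21 + x) = 12, i.e. 126 + 6x − (126 + 5x) = 12.
Collecting terms: x = 12.
Then 2E = 126 + 5·12 = 186, so E = 93, V = 2E/3 = 62, F = 21 + 12 = 33.

93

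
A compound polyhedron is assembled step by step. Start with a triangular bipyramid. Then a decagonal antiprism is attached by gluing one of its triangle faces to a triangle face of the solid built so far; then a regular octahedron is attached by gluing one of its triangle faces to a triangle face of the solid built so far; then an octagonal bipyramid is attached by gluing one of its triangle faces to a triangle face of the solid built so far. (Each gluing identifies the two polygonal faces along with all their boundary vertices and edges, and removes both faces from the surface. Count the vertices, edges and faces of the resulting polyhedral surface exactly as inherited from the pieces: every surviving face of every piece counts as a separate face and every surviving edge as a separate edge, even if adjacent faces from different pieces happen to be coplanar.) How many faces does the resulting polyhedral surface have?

A triangular bipyramid: V=5, E=9, F=6.
Attach a decagonal antiprism (V=20, E=40, F=22) along a 3-gon: merge 3 vertices and 3 edges, delete both glued faces → V=22, E=46, F=26.
Attach a regular octahedron (V=6, E=12, F=8) along a 3-gon: merge 3 vertices and 3 edges, delete both glued faces → V=25, E=55, F=32.
Attach an octagonal bipyramid (V=10, E=24, F=16) along a 3-gon: merge 3 vertices and 3 edges, delete both glued faces → V=32, E=76, F=46.
Check: V − E + F = 32 − 76 + 46 = 2.

46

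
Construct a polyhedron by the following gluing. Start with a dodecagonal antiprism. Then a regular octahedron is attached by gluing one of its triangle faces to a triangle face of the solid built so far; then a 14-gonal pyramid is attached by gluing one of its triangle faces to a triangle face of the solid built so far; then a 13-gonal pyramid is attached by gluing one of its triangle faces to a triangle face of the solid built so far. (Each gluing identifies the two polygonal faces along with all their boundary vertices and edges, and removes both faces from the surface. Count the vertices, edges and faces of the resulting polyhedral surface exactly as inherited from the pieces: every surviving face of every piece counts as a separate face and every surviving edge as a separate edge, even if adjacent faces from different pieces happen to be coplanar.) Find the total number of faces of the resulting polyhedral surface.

57

A dodecagonal antiprism: V=24, E=48, F=26.
Attach a regular octahedron (V=6, E=12, F=8) along a 3-gon: merge 3 vertices and 3 edges, delete both glued faces → V=27, E=57, F=32.
Attach a 14-gonal pyramid (V=15, E=28, F=15) along a 3-gon: merge 3 vertices and 3 edges, delete both glued faces → V=39, E=82, F=45.
Attach a 13-gonal pyramid (V=14, E=26, F=14) along a 3-gon: merge 3 vertices and 3 edges, delete both glued faces → V=50, E=105, F=57.
Check: V − E + F = 50 − 105 + 57 = 2.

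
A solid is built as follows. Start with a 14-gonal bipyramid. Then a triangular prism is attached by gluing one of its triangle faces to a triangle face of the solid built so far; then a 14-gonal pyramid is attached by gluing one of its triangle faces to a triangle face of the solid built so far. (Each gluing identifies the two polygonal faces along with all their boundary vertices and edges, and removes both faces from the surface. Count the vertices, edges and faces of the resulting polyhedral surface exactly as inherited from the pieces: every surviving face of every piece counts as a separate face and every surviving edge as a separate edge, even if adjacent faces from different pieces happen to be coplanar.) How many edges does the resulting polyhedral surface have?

73

A 14-gonal bipyramid: V=16, E=42, F=28.
Attach a triangular prism (V=6, E=9, F=5) along a 3-gon: merge 3 vertices and 3 edges, delete both glued faces → V=19, E=48, F=31.
Attach a 14-gonal pyramid (V=15, E=28, F=15) along a 3-gon: merge 3 vertices and 3 edges, delete both glued faces → V=31, E=73, F=44.
Check: V − E + F = 31 − 73 + 44 = 2.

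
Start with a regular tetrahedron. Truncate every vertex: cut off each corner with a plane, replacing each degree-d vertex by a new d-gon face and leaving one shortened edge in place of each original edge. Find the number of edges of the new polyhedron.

18

The base solid has V = 4, E = 6, F = 4.
Truncation replaces each original edge-end by a new vertex, so V′ = 2E = 12.
Each original edge survives, and each old vertex of degree d contributes d new edges; summing degrees gives Σd = 2E, so E′ = E + 2E = 3E = 18.
Each original face survives and each original vertex becomes one new face: F′ = F + V = 8.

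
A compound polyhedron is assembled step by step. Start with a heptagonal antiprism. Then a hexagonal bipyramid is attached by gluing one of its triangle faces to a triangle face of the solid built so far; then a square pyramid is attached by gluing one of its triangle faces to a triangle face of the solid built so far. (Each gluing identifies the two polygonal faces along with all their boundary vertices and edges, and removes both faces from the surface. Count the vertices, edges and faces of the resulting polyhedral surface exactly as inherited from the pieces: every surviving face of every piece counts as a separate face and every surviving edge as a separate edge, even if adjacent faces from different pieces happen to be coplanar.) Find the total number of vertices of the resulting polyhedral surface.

21

A heptagonal antiprism: V=14, E=28, F=16.
Attach a hexagonal bipyramid (V=8, E=18, F=12) along a 3-gon: merge 3 vertices and 3 edges, delete both glued faces → V=19, E=43, F=26.
Attach a square pyramid (V=5, E=8, F=5) along a 3-gon: merge 3 vertices and 3 edges, delete both glued faces → V=21, E=48, F=29.
Check: V − E + F = 21 − 48 + 29 = 2.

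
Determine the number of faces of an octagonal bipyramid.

A bipyramid over an n-gon has 2n triangular faces and n + 2 vertices: V = 8 + 2 = 10, E = 3·8 = 24, F = 2·8 = 16.
Check: V − E + F = 10 − 24 + 16 = 2.

16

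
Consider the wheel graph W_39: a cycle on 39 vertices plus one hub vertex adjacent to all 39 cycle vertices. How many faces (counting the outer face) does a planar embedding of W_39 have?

40

W_39 has V = 39 + 1 = 40 vertices and E = 2·39 = 78 edges.
By Euler's formula F = 2 − V + E = 2 − 40 + 78 = 40.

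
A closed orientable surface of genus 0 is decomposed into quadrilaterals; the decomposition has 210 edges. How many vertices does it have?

χ = 2 − 2·0 = 2, and every face is a square so 4F = 2E.
F = 2E/4 = 105. Then V = 2 + E − F = 2 + 210 − 105 = 107.

107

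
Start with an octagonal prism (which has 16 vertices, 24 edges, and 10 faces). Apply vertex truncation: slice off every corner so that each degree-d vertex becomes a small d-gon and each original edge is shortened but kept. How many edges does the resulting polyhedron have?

Truncation replaces each original edge-end by a new vertex, so V′ = 2E = 48.
Each original edge survives, and each old vertex of degree d contributes d new edges; summing degrees gives Σd = 2E, so E′ = E + 2E = 3E = 72.
Each original face survives and each original vertex becomes one new face: F′ = F + V = 26.

72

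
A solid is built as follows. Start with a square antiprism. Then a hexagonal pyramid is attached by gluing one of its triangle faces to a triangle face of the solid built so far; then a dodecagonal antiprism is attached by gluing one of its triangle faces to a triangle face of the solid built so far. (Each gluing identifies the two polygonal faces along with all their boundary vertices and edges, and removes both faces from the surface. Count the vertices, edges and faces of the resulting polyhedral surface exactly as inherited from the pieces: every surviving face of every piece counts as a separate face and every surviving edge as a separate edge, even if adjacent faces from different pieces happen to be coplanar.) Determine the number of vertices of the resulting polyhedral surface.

A square antiprism: V=8, E=16, F=10.
Attach a hexagonal pyramid (V=7, E=12, F=7) along a 3-gon: merge 3 vertices and 3 edges, delete both glued faces → V=12, E=25, F=15.
Attach a dodecagonal antiprism (V=24, E=48, F=26) along a 3-gon: merge 3 vertices and 3 edges, delete both glued faces → V=33, E=70, F=39.
Check: V − E + F = 33 − 70 + 39 = 2.

33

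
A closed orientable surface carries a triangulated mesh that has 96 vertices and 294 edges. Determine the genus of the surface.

Every face is a triangle and each edge borders two faces, so 3F = 2·294, giving F = 196.
χ = V − E + F = 96 − 294 + 196 = -2.
For a closed orientable surface χ = 2 − 2g, so g = (2 − (-2))/2 = 2.

2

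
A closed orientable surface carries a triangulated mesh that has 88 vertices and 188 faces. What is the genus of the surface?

4

Every face is a triangle, so 2E = 3·188 = 564, giving E = 282.
χ = V − E + F = 88 − 282 + 188 = -6.
For a closed orientable surface χ = 2 − 2g, so g = (2 − (-6))/2 = 4.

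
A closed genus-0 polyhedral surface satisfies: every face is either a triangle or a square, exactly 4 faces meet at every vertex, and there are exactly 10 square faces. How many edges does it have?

32

Let x be the number of triangles; then F = 10 + x.
Edge–face incidences: 2E = 4·10 + 3·x = 40 + 3x.
Every vertex has degree 4, so 4V = 2E.
Euler: V − E + F = 2 ⇒ (2E)/4 − E + (10 + x) = 2.
Multiply by 8: 2·(2E) − 4·(2E) + 8·(10 + x) = 16, i.e. 80 + 8x − 2·(40 + 3x) = 16.
Collecting terms: 2x = 16, so x = 8.
Then 2E = 40 + 3·8 = 64, so E = 32, V = 2E/4 = 16, F = 10 + 8 = 18.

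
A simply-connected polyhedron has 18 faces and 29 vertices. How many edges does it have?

45

Here V − E + F = 2.
E = V + F − (2) = 29 + 18 − (2) = 45.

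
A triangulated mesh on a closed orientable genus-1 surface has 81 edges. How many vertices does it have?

27

χ = 2 − 2·1 = 0, and every face is a triangle so 3F = 2E.
F = 2E/3 = 54. Then V = 0 + E − F = 0 + 81 − 54 = 27.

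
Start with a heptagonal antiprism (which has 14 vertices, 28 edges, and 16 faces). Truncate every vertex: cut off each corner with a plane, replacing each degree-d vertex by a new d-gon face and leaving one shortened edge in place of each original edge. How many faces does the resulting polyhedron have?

Truncation replaces each original edge-end by a new vertex, so V′ = 2E = 56.
Each original edge survives, and each old vertex of degree d contributes d new edges; summing degrees gives Σd = 2E, so E′ = E + 2E = 3E = 84.
Each original face survives and each original vertex becomes one new face: F′ = F + V = 30.

30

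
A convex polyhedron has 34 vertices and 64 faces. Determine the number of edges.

Here V − E + F = 2.
E = V + F − (2) = 34 + 64 − (2) = 96.

96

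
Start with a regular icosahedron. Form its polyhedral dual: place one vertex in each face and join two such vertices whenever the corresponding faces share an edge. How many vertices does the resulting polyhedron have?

20

The base solid has V = 12, E = 30, F = 20.
The dual swaps V and F and preserves E: V′ = F = 20, E′ = E = 30, F′ = V = 12.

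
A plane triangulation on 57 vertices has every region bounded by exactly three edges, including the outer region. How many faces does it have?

110

In a plane triangulation 3F = 2E and V − E + F = 2, so F = 2V − 4 = 2·57 − 4 = 110.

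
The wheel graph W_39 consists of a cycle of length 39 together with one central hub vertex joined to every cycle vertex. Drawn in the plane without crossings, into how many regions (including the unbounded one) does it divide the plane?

W_39 has V = 39 + 1 = 40 vertices and E = 2·39 = 78 edges.
By Euler's formula F = 2 − V + E = 2 − 40 + 78 = 40.

40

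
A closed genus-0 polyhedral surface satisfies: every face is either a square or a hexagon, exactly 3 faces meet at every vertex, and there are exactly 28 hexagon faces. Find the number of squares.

6

Let x be the number of squares; then F = 28 + x.
Edge–face incidences: 2E = 6·28 + 4·x = 168 + 4x.
Every vertex has degree 3, so 3V = 2E.
Euler: V − E + F = 2 ⇒ (2E)/3 − E + (28 + x) = 2.
Multiply by 6: 2·(2E) − 3·(2E) + 6·(28 + x) = 12, i.e. 168 + 6x − (168 + 4x) = 12.
Collecting terms: 2x = 12, so x = 6.
Then 2E = 168 + 4·6 = 192, so E = 96, V = 2E/3 = 64, F = 28 + 6 = 34.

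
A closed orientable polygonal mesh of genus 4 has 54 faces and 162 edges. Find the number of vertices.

For a closed orientable surface of genus 4, χ = 2 − 2·4 = -6.
V = -6 + E − F = -6 + 162 − 54 = 102.

102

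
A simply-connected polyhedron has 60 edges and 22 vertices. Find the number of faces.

Here V − E + F = 2.
F = 2 − V + E = 2 − 22 + 60 = 40.

40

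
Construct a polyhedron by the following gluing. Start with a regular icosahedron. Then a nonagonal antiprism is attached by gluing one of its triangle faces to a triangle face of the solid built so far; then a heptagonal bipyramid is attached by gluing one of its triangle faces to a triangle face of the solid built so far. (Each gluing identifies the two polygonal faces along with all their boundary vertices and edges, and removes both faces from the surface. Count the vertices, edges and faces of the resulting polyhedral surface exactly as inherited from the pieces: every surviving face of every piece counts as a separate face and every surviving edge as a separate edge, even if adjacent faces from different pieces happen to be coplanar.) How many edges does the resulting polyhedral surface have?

81

A regular icosahedron: V=12, E=30, F=20.
Attach a nonagonal antiprism (V=18, E=36, F=20) along a 3-gon: merge 3 vertices and 3 edges, delete both glued faces → V=27, E=63, F=38.
Attach a heptagonal bipyramid (V=9, E=21, F=14) along a 3-gon: merge 3 vertices and 3 edges, delete both glued faces → V=33, E=81, F=50.
Check: V − E + F = 33 − 81 + 50 = 2.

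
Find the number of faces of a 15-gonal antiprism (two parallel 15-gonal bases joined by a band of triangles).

An antiprism on an n-gon has two n-gon caps and 2n triangles: V = 2·15 = 30, E = 4·15 = 60, F = 2·15 + 2 = 32.

32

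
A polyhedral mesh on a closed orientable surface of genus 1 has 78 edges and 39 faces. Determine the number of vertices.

For a closed orientable surface of genus 1, χ = 2 − 2·1 = 0.
V = 0 + E − F = 0 + 78 − 39 = 39.

39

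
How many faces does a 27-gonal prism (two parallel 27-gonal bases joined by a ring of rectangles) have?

29

A prism on an n-gon has two n-gon bases and n rectangular sides: V = 2·27 = 54, E = 3·27 = 81, F = 27 + 2 = 29.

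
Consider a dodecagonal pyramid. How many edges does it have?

24

A pyramid on an n-gon base has one n-gon and n triangles: V = 12 + 1 = 13, E = 2·12 = 24, F = 12 + 1 = 13.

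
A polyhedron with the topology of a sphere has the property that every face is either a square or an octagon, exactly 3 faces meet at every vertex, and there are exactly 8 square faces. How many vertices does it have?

16

Let x be the number of octagons; then F = 8 + x.
Edge–face incidences: 2E = 4·8 + 8·x = 32 + 8x.
Every vertex has degree 3, so 3V = 2E.
Euler: V − E + F = 2 ⇒ (2E)/3 − E + (8 + x) = 2.
Multiply by 6: 2·(2E) − 3·(2E) + 6·(8 + x) = 12, i.e. 48 + 6x − (32 + 8x) = 12.
Collecting terms: −2x + 16 = 12, so −2x = −4, so x = 2.
Then 2E = 32 + 8·2 = 48, so E = 24, V = 2E/3 = 16, F = 8 + 2 = 10.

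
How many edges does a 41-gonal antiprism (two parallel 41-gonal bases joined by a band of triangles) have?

An antiprism on an n-gon has two n-gon caps and 2n triangles: V = 2·41 = 82, E = 4·41 = 164, F = 2·41 + 2 = 84.

164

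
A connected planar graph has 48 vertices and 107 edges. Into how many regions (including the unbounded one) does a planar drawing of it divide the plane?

61

Euler's formula for a connected plane graph: V − E + F = 2, so F = 2 − 48 + 107 = 61.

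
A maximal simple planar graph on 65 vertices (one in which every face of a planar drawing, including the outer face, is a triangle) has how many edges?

In a plane triangulation 3F = 2E and V − E + F = 2, so E = 3V − 6 = 3·65 − 6 = 189.

189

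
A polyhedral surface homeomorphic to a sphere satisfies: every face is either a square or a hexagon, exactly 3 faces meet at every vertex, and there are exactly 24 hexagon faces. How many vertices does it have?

56

Let x be the number of squares; then F = 24 + x.
Edge–face incidences: 2E = 6·24 + 4·x = 144 + 4x.
Every vertex has degree 3, so 3V = 2E.
Euler: V − E + F = 2 ⇒ (2E)/3 − E + (24 + x) = 2.
Multiply by 6: 2·(2E) − 3·(2E) + 6·(24 + x) = 12, i.e. 144 + 6x − (144 + 4x) = 12.
Collecting terms: 2x = 12, so x = 6.
Then 2E = 144 + 4·6 = 168, so E = 84, V = 2E/3 = 56, F = 24 + 6 = 30.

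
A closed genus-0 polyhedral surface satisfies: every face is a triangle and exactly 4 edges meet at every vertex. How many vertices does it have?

Each face has 3 edges and each edge borders two faces, so 2E = 3F.
Each vertex has degree 4, so 4V = 2E and hence V = 3F/4.
Euler: V − E + F = 2 ⇒ (3F/4) − (3F/2) + F = 2.
Multiply by 8: (6 − 12 + 8)F = 16, i.e. 2F = 16.
So F = 8, E = 3·8/2 = 12, V = 3·8/4 = 6.

6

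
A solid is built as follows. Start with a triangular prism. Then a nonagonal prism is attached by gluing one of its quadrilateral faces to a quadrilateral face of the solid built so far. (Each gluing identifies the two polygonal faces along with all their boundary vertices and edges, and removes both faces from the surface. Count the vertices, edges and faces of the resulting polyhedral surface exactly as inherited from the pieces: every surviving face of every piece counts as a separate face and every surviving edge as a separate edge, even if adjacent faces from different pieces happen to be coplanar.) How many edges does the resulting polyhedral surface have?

32

A triangular prism: V=6, E=9, F=5.
Attach a nonagonal prism (V=18, E=27, F=11) along a 4-gon: merge 4 vertices and 4 edges, delete both glued faces → V=20, E=32, F=14.
Check: V − E + F = 20 − 32 + 14 = 2.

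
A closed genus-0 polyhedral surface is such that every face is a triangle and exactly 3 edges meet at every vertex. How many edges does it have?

6

Each face has 3 edges and each edge borders two faces, so 2E = 3F.
Each vertex has degree 3, so 3V = 2E and hence V = 3F/3.
Euler: V − E + F = 2 ⇒ (3F/3) − (3F/2) + F = 2.
Multiply by 6: (6 − 9 + 6)F = 12, i.e. 3F = 12.
So F = 4, E = 3·4/2 = 6, V = 3·4/3 = 4.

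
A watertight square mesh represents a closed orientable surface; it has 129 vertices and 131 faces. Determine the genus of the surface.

2

Every face is a square, so 2E = 4·131 = 524, giving E = 262.
χ = V − E + F = 129 − 262 + 131 = -2.
For a closed orientable surface χ = 2 − 2g, so g = (2 − (-2))/2 = 2.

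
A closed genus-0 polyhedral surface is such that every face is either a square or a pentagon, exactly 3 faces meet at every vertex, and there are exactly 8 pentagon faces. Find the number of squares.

2

Let x be the number of squares; then F = 8 + x.
Edge–face incidences: 2E = 5·8 + 4·x = 40 + 4x.
Every vertex has degree 3, so 3V = 2E.
Euler: V − E + F = 2 ⇒ (2E)/3 − E + (8 + x) = 2.
Multiply by 6: 2·(2E) − 3·(2E) + 6·(8 + x) = 12, i.e. 48 + 6x − (40 + 4x) = 12.
Collecting terms: 2x + 8 = 12, so 2x = 4, so x = 2.
Then 2E = 40 + 4·2 = 48, so E = 24, V = 2E/3 = 16, F = 8 + 2 = 10.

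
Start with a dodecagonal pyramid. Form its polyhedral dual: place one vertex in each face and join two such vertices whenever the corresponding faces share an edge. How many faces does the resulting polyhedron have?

The base solid has V = 13, E = 24, F = 13.
The dual swaps V and F and preserves E: V′ = F = 13, E′ = E = 24, F′ = V = 13.

13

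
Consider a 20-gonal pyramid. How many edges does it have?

40

A pyramid on an n-gon base has one n-gon and n triangles: V = 20 + 1 = 21, E = 2·20 = 40, F = 20 + 1 = 21.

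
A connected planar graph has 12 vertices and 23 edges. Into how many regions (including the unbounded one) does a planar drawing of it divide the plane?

Euler's formula for a connected plane graph: V − E + F = 2, so F = 2 − 12 + 23 = 13.

13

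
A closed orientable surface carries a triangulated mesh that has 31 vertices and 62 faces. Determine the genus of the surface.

Every face is a triangle, so 2E = 3·62 = 186, giving E = 93.
χ = V − E + F = 31 − 93 + 62 = 0.
For a closed orientable surface χ = 2 − 2g, so g = (2 − (0))/2 = 1.

1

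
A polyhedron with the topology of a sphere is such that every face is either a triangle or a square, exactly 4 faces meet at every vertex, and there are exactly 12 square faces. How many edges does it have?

Let x be the number of triangles; then F = 12 + x.
Edge–face incidences: 2E = 4·12 + 3·x = 48 + 3x.
Every vertex has degree 4, so 4V = 2E.
Euler: V − E + F = 2 ⇒ (2E)/4 − E + (12 + x) = 2.
Multiply by 8: 2·(2E) − 4·(2E) + 8·(12 + x) = 16, i.e. 96 + 8x − 2·(48 + 3x) = 16.
Collecting terms: 2x = 16, so x = 8.
Then 2E = 48 + 3·8 = 72, so E = 36, V = 2E/4 = 18, F = 12 + 8 = 20.

36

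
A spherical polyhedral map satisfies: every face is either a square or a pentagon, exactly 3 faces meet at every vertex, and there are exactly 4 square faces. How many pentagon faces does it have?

Let x be the number of pentagons; then F = 4 + x.
Edge–face incidences: 2E = 4·4 + 5·x = 16 + 5x.
Every vertex has degree 3, so 3V = 2E.
Euler: V − E + F = 2 ⇒ (2E)/3 − E + (4 + x) = 2.
Multiply by 6: 2·(2E) − 3·(2E) + 6·(4 + x) = 12, i.e. 24 + 6x − (16 + 5x) = 12.
Collecting terms: x + 8 = 12, so x = 4.
Then 2E = 16 + 5·4 = 36, so E = 18, V = 2E/3 = 12, F = 4 + 4 = 8.

4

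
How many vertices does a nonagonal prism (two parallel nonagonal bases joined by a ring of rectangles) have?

A prism on an n-gon has two n-gon bases and n rectangular sides: V = 2·9 = 18, E = 3·9 = 27, F = 9 + 2 = 11.

18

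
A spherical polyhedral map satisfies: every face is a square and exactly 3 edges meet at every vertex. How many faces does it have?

Each face has 4 edges and each edge borders two faces, so 2E = 4F.
Each vertex has degree 3, so 3V = 2E and hence V = 4F/3.
Euler: V − E + F = 2 ⇒ (4F/3) − (4F/2) + F = 2.
Multiply by 6: (8 − 12 + 6)F = 12, i.e. 2F = 12.
So F = 6, E = 4·6/2 = 12, V = 4·6/3 = 8.

6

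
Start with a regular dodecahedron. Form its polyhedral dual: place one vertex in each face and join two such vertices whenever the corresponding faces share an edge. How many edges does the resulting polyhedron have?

30

The base solid has V = 20, E = 30, F = 12.
The dual swaps V and F and preserves E: V′ = F = 12, E′ = E = 30, F′ = V = 20.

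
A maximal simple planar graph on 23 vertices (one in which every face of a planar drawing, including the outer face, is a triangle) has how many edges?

In a plane triangulation 3F = 2E and V − E + F = 2, so E = 3V − 6 = 3·23 − 6 = 63.

63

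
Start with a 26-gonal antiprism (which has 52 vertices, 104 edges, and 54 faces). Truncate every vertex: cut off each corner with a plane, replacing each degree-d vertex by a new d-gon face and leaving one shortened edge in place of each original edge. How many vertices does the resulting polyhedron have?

208

Truncation replaces each original edge-end by a new vertex, so V′ = 2E = 208.
Each original edge survives, and each old vertex of degree d contributes d new edges; summing degrees gives Σd = 2E, so E′ = E + 2E = 3E = 312.
Each original face survives and each original vertex becomes one new face: F′ = F + V = 106.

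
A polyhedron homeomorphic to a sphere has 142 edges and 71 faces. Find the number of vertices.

73

Here V − E + F = 2.
V = 2 + E − F = 2 + 142 − 71 = 73.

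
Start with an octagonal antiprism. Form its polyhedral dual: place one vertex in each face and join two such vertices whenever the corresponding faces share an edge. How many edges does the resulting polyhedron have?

32

The base solid has V = 16, E = 32, F = 18.
The dual swaps V and F and preserves E: V′ = F = 18, E′ = E = 32, F′ = V = 16.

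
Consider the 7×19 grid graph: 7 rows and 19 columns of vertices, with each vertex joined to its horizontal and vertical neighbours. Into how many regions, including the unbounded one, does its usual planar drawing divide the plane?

109

The grid has V = 7·19 = 133 vertices and E = 7·18 + 19·6 = 240 edges.
F = 2 − V + E = 2 − 133 + 240 = 109.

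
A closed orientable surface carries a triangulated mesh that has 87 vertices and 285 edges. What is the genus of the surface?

Every face is a triangle and each edge borders two faces, so 3F = 2·285, giving F = 190.
χ = V − E + F = 87 − 285 + 190 = -8.
For a closed orientable surface χ = 2 − 2g, so g = (2 − (-8))/2 = 5.

5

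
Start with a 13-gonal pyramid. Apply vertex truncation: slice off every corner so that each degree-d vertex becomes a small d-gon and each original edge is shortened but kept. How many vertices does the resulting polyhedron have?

The base solid has V = 14, E = 26, F = 14.
Truncation replaces each original edge-end by a new vertex, so V′ = 2E = 52.
Each original edge survives, and each old vertex of degree d contributes d new edges; summing degrees gives Σd = 2E, so E′ = E + 2E = 3E = 78.
Each original face survives and each original vertex becomes one new face: F′ = F + V = 28.

52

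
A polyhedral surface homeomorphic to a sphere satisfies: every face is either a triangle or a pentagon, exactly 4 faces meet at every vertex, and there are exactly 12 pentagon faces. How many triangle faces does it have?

20

Let x be the number of triangles; then F = 12 + x.
Edge–face incidences: 2E = 5·12 + 3·x = 60 + 3x.
Every vertex has degree 4, so 4V = 2E.
Euler: V − E + F = 2 ⇒ (2E)/4 − E + (12 + x) = 2.
Multiply by 8: 2·(2E) − 4·(2E) + 8·(12 + x) = 16, i.e. 96 + 8x − 2·(60 + 3x) = 16.
Collecting terms: 2x − 24 = 16, so 2x = 40, so x = 20.
Then 2E = 60 + 3·20 = 120, so E = 60, V = 2E/4 = 30, F = 12 + 20 = 32.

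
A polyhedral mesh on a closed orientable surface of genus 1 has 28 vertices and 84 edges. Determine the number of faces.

56

For a closed orientable surface of genus 1, χ = 2 − 2·1 = 0.
F = 0 − V + E = 0 − 28 + 84 = 56.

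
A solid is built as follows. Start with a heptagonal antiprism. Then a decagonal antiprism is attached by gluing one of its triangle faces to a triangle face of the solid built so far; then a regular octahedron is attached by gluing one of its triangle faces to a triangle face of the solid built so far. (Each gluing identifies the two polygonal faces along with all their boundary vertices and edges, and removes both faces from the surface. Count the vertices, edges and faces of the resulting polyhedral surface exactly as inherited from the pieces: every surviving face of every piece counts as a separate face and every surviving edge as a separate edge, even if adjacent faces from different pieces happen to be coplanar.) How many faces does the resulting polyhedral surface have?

A heptagonal antiprism: V=14, E=28, F=16.
Attach a decagonal antiprism (V=20, E=40, F=22) along a 3-gon: merge 3 vertices and 3 edges, delete both glued faces → V=31, E=65, F=36.
Attach a regular octahedron (V=6, E=12, F=8) along a 3-gon: merge 3 vertices and 3 edges, delete both glued faces → V=34, E=74, F=42.
Check: V − E + F = 34 − 74 + 42 = 2.

42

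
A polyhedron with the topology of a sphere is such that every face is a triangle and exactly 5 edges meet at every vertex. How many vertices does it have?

12

Each face has 3 edges and each edge borders two faces, so 2E = 3F.
Each vertex has degree 5, so 5V = 2E and hence V = 3F/5.
Euler: V − E + F = 2 ⇒ (3F/5) − (3F/2) + F = 2.
Multiply by 10: (6 − 15 + 10)F = 20, i.e. 1F = 20.
So F = 20, E = 3·20/2 = 30, V = 3·20/5 = 12.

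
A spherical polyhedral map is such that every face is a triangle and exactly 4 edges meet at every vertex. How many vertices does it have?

Each face has 3 edges and each edge borders two faces, so 2E = 3F.
Each vertex has degree 4, so 4V = 2E and hence V = 3F/4.
Euler: V − E + F = 2 ⇒ (3F/4) − (3F/2) + F = 2.
Multiply by 8: (6 − 12 + 8)F = 16, i.e. 2F = 16.
So F = 8, E = 3·8/2 = 12, V = 3·8/4 = 6.

6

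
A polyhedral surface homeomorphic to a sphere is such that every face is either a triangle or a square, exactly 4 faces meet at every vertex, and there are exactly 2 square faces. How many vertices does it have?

Let x be the number of triangles; then F = 2 + x.
Edge–face incidences: 2E = 4·2 + 3·x = 8 + 3x.
Every vertex has degree 4, so 4V = 2E.
Euler: V − E + F = 2 ⇒ (2E)/4 − E + (2 + x) = 2.
Multiply by 8: 2·(2E) − 4·(2E) + 8·(2 + x) = 16, i.e. 16 + 8x − 2·(8 + 3x) = 16.
Collecting terms: 2x = 16, so x = 8.
Then 2E = 8 + 3·8 = 32, so E = 16, V = 2E/4 = 8, F = 2 + 8 = 10.

8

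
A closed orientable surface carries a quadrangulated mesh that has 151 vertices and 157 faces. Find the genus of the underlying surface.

4

Every face is a square, so 2E = 4·157 = 628, giving E = 314.
χ = V − E + F = 151 − 314 + 157 = -6.
For a closed orientable surface χ = 2 − 2g, so g = (2 − (-6))/2 = 4.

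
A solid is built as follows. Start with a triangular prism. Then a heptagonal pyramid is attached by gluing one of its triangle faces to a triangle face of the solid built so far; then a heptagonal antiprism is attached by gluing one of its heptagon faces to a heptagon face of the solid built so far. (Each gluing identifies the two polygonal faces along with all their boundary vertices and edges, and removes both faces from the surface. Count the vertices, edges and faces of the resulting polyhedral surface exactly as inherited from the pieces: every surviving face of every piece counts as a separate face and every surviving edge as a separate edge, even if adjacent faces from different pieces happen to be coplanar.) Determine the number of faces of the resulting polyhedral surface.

25

A triangular prism: V=6, E=9, F=5.
Attach a heptagonal pyramid (V=8, E=14, F=8) along a 3-gon: merge 3 vertices and 3 edges, delete both glued faces → V=11, E=20, F=11.
Attach a heptagonal antiprism (V=14, E=28, F=16) along a 7-gon: merge 7 vertices and 7 edges, delete both glued faces → V=18, E=41, F=25.
Check: V − E + F = 18 − 41 + 25 = 2.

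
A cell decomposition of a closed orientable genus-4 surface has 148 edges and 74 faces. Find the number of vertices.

For a closed orientable surface of genus 4, χ = 2 − 2·4 = -6.
V = -6 + E − F = -6 + 148 − 74 = 68.

68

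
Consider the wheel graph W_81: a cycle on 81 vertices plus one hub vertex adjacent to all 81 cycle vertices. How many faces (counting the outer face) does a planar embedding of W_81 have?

82

W_81 has V = 81 + 1 = 82 vertices and E = 2·81 = 162 edges.
By Euler's formula F = 2 − V + E = 2 − 82 + 162 = 82.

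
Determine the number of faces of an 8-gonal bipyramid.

A bipyramid over an n-gon has 2n triangular faces and n + 2 vertices: V = 8 + 2 = 10, E = 3·8 = 24, F = 2·8 = 16.
Check: V − E + F = 10 − 24 + 16 = 2.

16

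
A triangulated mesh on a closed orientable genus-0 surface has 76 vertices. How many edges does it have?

χ = 2 − 2·0 = 2, and every face is a triangle so 3F = 2E.
V − E + F = 2 with E = 3F/2 gives 76 − (3/2 − 1)·F = 2, so F = 148 and E = 222.

222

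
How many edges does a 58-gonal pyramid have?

A pyramid on an n-gon base has one n-gon and n triangles: V = 58 + 1 = 59, E = 2·58 = 116, F = 58 + 1 = 59.

116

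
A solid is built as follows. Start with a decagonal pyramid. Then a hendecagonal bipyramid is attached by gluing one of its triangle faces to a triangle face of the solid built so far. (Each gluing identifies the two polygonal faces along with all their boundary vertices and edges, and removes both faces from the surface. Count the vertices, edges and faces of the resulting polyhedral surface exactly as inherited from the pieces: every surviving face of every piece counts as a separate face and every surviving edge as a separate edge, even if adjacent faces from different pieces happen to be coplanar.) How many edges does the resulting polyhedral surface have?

50

A decagonal pyramid: V=11, E=20, F=11.
Attach a hendecagonal bipyramid (V=13, E=33, F=22) along a 3-gon: merge 3 vertices and 3 edges, delete both glued faces → V=21, E=50, F=31.
Check: V − E + F = 21 − 50 + 31 = 2.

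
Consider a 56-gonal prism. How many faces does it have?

A prism on an n-gon has two n-gon bases and n rectangular sides: V = 2·56 = 112, E = 3·56 = 168, F = 56 + 2 = 58.

58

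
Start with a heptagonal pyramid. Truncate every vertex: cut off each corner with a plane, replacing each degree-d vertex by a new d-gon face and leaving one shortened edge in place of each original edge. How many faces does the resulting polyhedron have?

16

The base solid has V = 8, E = 14, F = 8.
Truncation replaces each original edge-end by a new vertex, so V′ = 2E = 28.
Each original edge survives, and each old vertex of degree d contributes d new edges; summing degrees gives Σd = 2E, so E′ = E + 2E = 3E = 42.
Each original face survives and each original vertex becomes one new face: F′ = F + V = 16.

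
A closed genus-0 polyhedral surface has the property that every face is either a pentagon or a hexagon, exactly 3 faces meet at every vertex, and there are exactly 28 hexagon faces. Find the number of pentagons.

12

Let x be the number of pentagons; then F = 28 + x.
Edge–face incidences: 2E = 6·28 + 5·x = 168 + 5x.
Every vertex has degree 3, so 3V = 2E.
Euler: V − E + F = 2 ⇒ (2E)/3 − E + (28 + x) = 2.
Multiply by 6: 2·(2E) − 3·(2E) + 6·(28 + x) = 12, i.e. 168 + 6x − (168 + 5x) = 12.
Collecting terms: x = 12.
Then 2E = 168 + 5·12 = 228, so E = 114, V = 2E/3 = 76, F = 28 + 12 = 40.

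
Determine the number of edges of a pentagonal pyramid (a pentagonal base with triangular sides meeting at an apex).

10

A pyramid on an n-gon base has one n-gon and n triangles: V = 5 + 1 = 6, E = 2·5 = 10, F = 5 + 1 = 6.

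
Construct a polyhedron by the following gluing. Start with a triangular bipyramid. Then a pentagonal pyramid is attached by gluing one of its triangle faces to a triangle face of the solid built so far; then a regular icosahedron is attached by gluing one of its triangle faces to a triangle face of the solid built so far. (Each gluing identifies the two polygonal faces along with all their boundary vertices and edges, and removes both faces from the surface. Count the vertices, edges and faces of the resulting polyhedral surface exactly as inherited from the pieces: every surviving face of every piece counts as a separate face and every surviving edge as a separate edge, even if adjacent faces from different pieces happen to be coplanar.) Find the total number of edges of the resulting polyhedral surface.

A triangular bipyramid: V=5, E=9, F=6.
Attach a pentagonal pyramid (V=6, E=10, F=6) along a 3-gon: merge 3 vertices and 3 edges, delete both glued faces → V=8, E=16, F=10.
Attach a regular icosahedron (V=12, E=30, F=20) along a 3-gon: merge 3 vertices and 3 edges, delete both glued faces → V=17, E=43, F=28.
Check: V − E + F = 17 − 43 + 28 = 2.

43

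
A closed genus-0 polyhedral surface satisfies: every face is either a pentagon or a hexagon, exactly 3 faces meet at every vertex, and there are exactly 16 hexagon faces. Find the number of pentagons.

Let x be the number of pentagons; then F = 16 + x.
Edge–face incidences: 2E = 6·16 + 5·x = 96 + 5x.
Every vertex has degree 3, so 3V = 2E.
Euler: V − E + F = 2 ⇒ (2E)/3 − E + (16 + x) = 2.
Multiply by 6: 2·(2E) − 3·(2E) + 6·(16 + x) = 12, i.e. 96 + 6x − (96 + 5x) = 12.
Collecting terms: x = 12.
Then 2E = 96 + 5·12 = 156, so E = 78, V = 2E/3 = 52, F = 16 + 12 = 28.

12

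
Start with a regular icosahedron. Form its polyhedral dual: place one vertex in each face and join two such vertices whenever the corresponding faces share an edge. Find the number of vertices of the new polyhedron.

20

The base solid has V = 12, E = 30, F = 20.
The dual swaps V and F and preserves E: V′ = F = 20, E′ = E = 30, F′ = V = 12.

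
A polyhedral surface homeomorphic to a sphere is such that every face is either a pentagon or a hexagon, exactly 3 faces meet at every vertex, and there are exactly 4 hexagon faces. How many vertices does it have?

Let x be the number of pentagons; then F = 4 + x.
Edge–face incidences: 2E = 6·4 + 5·x = 24 + 5x.
Every vertex has degree 3, so 3V = 2E.
Euler: V − E + F = 2 ⇒ (2E)/3 − E + (4 + x) = 2.
Multiply by 6: 2·(2E) − 3·(2E) + 6·(4 + x) = 12, i.e. 24 + 6x − (24 + 5x) = 12.
Collecting terms: x = 12.
Then 2E = 24 + 5·12 = 84, so E = 42, V = 2E/3 = 28, F = 4 + 12 = 16.

28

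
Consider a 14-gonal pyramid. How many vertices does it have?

A pyramid on an n-gon base has one n-gon and n triangles: V = 14 + 1 = 15, E = 2·14 = 28, F = 14 + 1 = 15.

15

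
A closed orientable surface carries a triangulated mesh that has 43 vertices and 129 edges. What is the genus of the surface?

Every face is a triangle and each edge borders two faces, so 3F = 2·129, giving F = 86.
χ = V − E + F = 43 − 129 + 86 = 0.
For a closed orientable surface χ = 2 − 2g, so g = (2 − (0))/2 = 1.

1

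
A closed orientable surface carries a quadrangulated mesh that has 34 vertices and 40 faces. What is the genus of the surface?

4

Every face is a square, so 2E = 4·40 = 160, giving E = 80.
χ = V − E + F = 34 − 80 + 40 = -6.
For a closed orientable surface χ = 2 − 2g, so g = (2 − (-6))/2 = 4.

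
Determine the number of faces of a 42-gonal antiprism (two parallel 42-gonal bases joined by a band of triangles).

An antiprism on an n-gon has two n-gon caps and 2n triangles: V = 2·42 = 84, E = 4·42 = 168, F = 2·42 + 2 = 86.

86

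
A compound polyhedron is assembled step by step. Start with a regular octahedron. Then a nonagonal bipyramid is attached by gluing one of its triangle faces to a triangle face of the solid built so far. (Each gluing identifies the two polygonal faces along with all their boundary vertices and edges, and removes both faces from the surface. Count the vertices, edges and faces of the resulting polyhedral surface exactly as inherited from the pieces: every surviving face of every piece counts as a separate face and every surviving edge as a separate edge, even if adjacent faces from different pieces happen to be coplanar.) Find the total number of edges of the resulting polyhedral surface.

36

A regular octahedron: V=6, E=12, F=8.
Attach a nonagonal bipyramid (V=11, E=27, F=18) along a 3-gon: merge 3 vertices and 3 edges, delete both glued faces → V=14, E=36, F=24.
Check: V − E + F = 14 − 36 + 24 = 2.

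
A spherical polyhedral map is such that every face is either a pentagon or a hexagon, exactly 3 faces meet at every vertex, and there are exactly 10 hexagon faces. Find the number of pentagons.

Let x be the number of pentagons; then F = 10 + x.
Edge–face incidences: 2E = 6·10 + 5·x = 60 + 5x.
Every vertex has degree 3, so 3V = 2E.
Euler: V − E + F = 2 ⇒ (2E)/3 − E + (10 + x) = 2.
Multiply by 6: 2·(2E) − 3·(2E) + 6·(10 + x) = 12, i.e. 60 + 6x − (60 + 5x) = 12.
Collecting terms: x = 12.
Then 2E = 60 + 5·12 = 120, so E = 60, V = 2E/3 = 40, F = 10 + 12 = 22.

12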